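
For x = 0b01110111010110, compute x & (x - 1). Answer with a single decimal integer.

7636

x = 1110111010110 = 7638
x - 1 = 1110111010101
AND   = 1110111010100 = 7636
(x & (x - 1) clears the lowest set bit of x.)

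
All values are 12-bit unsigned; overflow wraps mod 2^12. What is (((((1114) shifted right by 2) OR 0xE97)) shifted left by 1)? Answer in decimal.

1114 = 010001011010
→ shifted right by 2 → 000100010110 = 278
0xE97 = 111010010111
→ OR → 111110010111 = 3991
→ shifted left by 1 (mod 2^12) → 111100101110 = 3886

3886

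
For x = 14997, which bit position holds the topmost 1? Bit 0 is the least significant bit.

14997 = 11101010010101
The topmost 1 is at position 13 (since 2^13 = 8192 ≤ 14997 < 16384).

13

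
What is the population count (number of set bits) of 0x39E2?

0x39E2 = 11100111100010
Count the 1s: 1 + 1 + 1 + 1 + 1 + 1 + 1 + 1 = 8

8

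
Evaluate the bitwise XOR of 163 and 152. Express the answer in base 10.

163 = 10100011
152 = 10011000
XOR → 00111011 = 59

59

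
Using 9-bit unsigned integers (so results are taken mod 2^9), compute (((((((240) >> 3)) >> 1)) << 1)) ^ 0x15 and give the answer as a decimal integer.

11

240 = 011110000
→ >> 3 → 000011110 = 30
→ >> 1 → 000001111 = 15
→ << 1 (mod 2^9) → 000011110 = 30
0x15 = 000010101
→ ^ → 000001011 = 11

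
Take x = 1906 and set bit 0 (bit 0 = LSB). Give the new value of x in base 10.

x = 0000011101110010
bit 0 is currently 0; set it via x | (1 << 0) = x | 1
→ 0000011101110011 = 1907

1907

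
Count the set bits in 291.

4

291 = 100100011
Count the 1s: 1 + 1 + 1 + 1 = 4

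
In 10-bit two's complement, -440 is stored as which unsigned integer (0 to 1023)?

440 in 10 bits: 0110111000
Invert: 1001000111
Add 1:  1001001000 = 584
(Check: 2^10 - 440 = 1024 - 440 = 584.)

584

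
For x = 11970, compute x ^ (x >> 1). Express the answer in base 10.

14755

x = 10111011000010 = 11970
x>>1 = 01011101100001
XOR  = 11100110100011 = 14755
(x ^ (x >> 1) gives the standard binary-reflected Gray code of x.)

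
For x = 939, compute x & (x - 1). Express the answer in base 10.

x = 1110101011 = 939
x - 1 = 1110101010
AND   = 1110101010 = 938
(x & (x - 1) clears the lowest set bit of x.)

938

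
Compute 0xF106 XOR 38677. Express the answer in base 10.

26131

0xF106 = 1111000100000110
38677 = 1001011100010101
XOR → 0110011000010011 = 26131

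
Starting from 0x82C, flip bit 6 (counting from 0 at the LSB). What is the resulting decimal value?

2156

x = 100000101100
bit 6 is currently 0; toggle it via x ^ (1 << 6) = x ^ 64
→ 100001101100 = 2156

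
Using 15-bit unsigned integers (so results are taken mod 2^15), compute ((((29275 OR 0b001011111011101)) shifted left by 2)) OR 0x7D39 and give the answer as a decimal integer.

32637

29275 = 111001001011011
0b001011111011101 = 001011111011101
→ OR → 111011111011111 = 30687
→ shifted left by 2 (mod 2^15) → 101111101111100 = 24444
0x7D39 = 111110100111001
→ OR → 111111101111101 = 32637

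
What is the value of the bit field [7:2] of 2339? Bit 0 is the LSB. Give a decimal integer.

8

v = 100100100011
Shift right by 2: 1001001000
Mask low 6 bits: 001000 = 8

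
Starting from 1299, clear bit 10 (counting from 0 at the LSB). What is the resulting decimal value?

275

x = 10100010011
bit 10 is currently 1; clear it via x & ~(1 << 10) = x & ~1024
→ 00100010011 = 275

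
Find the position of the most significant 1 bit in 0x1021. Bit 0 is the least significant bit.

0x1021 = 1000000100001
The topmost 1 is at position 12 (since 2^12 = 4096 ≤ 4129 < 8192).

12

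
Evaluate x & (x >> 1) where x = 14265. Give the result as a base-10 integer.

x = 11011110111001 = 14265
x>>1 = 01101111011100
AND  = 01001110011000 = 5016
(x & (x >> 1) has a 1 wherever x has two consecutive 1 bits.)

5016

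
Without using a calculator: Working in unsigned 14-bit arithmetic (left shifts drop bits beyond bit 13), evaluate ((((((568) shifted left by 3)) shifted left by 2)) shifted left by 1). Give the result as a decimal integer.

3584

568 = 00001000111000
→ shifted left by 3 (mod 2^14) → 01000111000000 = 4544
→ shifted left by 2 (mod 2^14) → 00011100000000 = 1792
→ shifted left by 1 (mod 2^14) → 00111000000000 = 3584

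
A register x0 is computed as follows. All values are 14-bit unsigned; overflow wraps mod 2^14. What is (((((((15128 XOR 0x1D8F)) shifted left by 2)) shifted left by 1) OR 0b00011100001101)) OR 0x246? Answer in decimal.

15128 = 11101100011000
0x1D8F = 01110110001111
→ XOR → 10011010010111 = 9879
→ shifted left by 2 (mod 2^14) → 01101001011100 = 6748
→ shifted left by 1 (mod 2^14) → 11010010111000 = 13496
0b00011100001101 = 00011100001101
→ OR → 11011110111101 = 14269
0x246 = 00001001000110
→ OR → 11011111111111 = 14335

14335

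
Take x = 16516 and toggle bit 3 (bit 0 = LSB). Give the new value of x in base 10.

x = 100000010000100
bit 3 is currently 0; toggle it via x ^ (1 << 3) = x ^ 8
→ 100000010001100 = 16524

16524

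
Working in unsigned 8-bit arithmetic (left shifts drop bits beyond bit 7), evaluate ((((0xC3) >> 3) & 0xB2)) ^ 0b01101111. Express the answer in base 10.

127

0xC3 = 11000011
→ >> 3 → 00011000 = 24
0xB2 = 10110010
→ & → 00010000 = 16
0b01101111 = 01101111
→ ^ → 01111111 = 127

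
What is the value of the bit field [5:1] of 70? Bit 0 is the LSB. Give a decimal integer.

v = 001000110
Shift right by 1: 00100011
Mask low 5 bits: 00011 = 3

3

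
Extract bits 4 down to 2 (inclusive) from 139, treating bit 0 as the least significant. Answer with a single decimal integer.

2

v = 10001011
Shift right by 2: 100010
Mask low 3 bits: 010 = 2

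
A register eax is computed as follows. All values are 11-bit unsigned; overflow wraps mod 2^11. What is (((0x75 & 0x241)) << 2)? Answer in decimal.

0x75 = 00001110101
0x241 = 01001000001
→ & → 00001000001 = 65
→ << 2 (mod 2^11) → 00100000100 = 260

260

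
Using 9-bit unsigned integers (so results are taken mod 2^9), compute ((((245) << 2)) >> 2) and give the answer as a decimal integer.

117

245 = 011110101
→ << 2 (mod 2^9) → 111010100 = 468
→ >> 2 → 001110101 = 117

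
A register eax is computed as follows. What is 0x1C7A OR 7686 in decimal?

0x1C7A = 1110001111010
7686 = 1111000000110
 OR → 1111001111110 = 7806

7806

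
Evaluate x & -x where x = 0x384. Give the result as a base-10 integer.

4

x = 1110000100 = 900
-x (two's complement) = …0001111100
AND   = 0000000100 = 4
(x & -x isolates the lowest set bit of x.)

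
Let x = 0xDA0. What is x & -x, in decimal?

x = 110110100000 = 3488
-x (two's complement) = …001001100000
AND   = 000000100000 = 32
(x & -x isolates the lowest set bit of x.)

32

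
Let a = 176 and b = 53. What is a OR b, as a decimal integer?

176 = 10110000
53 = 00110101
 OR → 10110101 = 181

181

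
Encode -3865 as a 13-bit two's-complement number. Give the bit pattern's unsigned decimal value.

4327

3865 in 13 bits: 0111100011001
Invert: 1000011100110
Add 1:  1000011100111 = 4327
(Check: 2^13 - 3865 = 8192 - 3865 = 4327.)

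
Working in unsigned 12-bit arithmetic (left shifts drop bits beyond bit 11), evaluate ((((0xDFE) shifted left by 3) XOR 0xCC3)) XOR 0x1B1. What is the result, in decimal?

0xDFE = 110111111110
→ shifted left by 3 (mod 2^12) → 111111110000 = 4080
0xCC3 = 110011000011
→ XOR → 001100110011 = 819
0x1B1 = 000110110001
→ XOR → 001010000010 = 642

642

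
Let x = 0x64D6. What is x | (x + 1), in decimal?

x = 110010011010110 = 25814
x + 1 = 110010011010111
OR    = 110010011010111 = 25815
(x | (x + 1) sets the lowest cleared bit.)

25815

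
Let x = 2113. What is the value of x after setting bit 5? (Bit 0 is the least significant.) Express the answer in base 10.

x = 00100001000001
bit 5 is currently 0; set it via x | (1 << 5) = x | 32
→ 00100001100001 = 2145

2145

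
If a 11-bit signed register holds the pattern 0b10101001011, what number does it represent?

pattern = 10101001011 (MSB is 1 ⇒ negative)
Invert: 01010110100, add 1 → 01010110101 = 693, so the value is -693.
(Equivalently: 1355 - 2^11 = 1355 - 2048 = -693.)

-693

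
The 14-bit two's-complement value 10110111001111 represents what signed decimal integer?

pattern = 10110111001111 (MSB is 1 ⇒ negative)
Invert: 01001000110000, add 1 → 01001000110001 = 4657, so the value is -4657.
(Equivalently: 11727 - 2^14 = 11727 - 16384 = -4657.)

-4657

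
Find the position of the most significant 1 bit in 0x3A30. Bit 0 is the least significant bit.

0x3A30 = 11101000110000
The topmost 1 is at position 13 (since 2^13 = 8192 ≤ 14896 < 16384).

13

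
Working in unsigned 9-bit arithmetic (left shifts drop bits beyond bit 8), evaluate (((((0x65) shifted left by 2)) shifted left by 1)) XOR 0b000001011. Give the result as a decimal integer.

291

0x65 = 001100101
→ shifted left by 2 (mod 2^9) → 110010100 = 404
→ shifted left by 1 (mod 2^9) → 100101000 = 296
0b000001011 = 000001011
→ XOR → 100100011 = 291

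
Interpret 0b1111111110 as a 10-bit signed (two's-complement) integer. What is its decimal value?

pattern = 1111111110 (MSB is 1 ⇒ negative)
Invert: 0000000001, add 1 → 0000000010 = 2, so the value is -2.
(Equivalently: 1022 - 2^10 = 1022 - 1024 = -2.)

-2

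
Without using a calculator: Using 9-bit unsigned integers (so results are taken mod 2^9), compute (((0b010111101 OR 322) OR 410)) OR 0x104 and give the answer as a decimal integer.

0b010111101 = 010111101
322 = 101000010
→ OR → 111111111 = 511
410 = 110011010
→ OR → 111111111 = 511
0x104 = 100000100
→ OR → 111111111 = 511

511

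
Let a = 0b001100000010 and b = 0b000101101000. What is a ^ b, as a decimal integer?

a = 1100000010
b = 0101101000
XOR → 1001101010 = 618

618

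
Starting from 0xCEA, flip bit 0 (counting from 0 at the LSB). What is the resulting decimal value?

3307

x = 110011101010
bit 0 is currently 0; toggle it via x ^ (1 << 0) = x ^ 1
→ 110011101011 = 3307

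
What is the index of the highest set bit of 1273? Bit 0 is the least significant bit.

10

1273 = 10011111001
The topmost 1 is at position 10 (since 2^10 = 1024 ≤ 1273 < 2048).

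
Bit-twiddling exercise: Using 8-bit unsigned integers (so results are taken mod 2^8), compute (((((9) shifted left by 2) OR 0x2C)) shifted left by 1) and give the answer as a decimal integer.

88

9 = 00001001
→ shifted left by 2 (mod 2^8) → 00100100 = 36
0x2C = 00101100
→ OR → 00101100 = 44
→ shifted left by 1 (mod 2^8) → 01011000 = 88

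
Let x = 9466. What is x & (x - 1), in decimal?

x = 10010011111010 = 9466
x - 1 = 10010011111001
AND   = 10010011111000 = 9464
(x & (x - 1) clears the lowest set bit of x.)

9464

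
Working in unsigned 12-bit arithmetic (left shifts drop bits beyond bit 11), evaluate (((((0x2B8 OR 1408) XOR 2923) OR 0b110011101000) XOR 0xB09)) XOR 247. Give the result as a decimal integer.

0x2B8 = 001010111000
1408 = 010110000000
→ OR → 011110111000 = 1976
2923 = 101101101011
→ XOR → 110011010011 = 3283
0b110011101000 = 110011101000
→ OR → 110011111011 = 3323
0xB09 = 101100001001
→ XOR → 011111110010 = 2034
247 = 000011110111
→ XOR → 011100000101 = 1797

1797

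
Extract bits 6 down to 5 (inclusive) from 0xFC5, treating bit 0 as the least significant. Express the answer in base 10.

2

v = 00111111000101
Shift right by 5: 001111110
Mask low 2 bits: 10 = 2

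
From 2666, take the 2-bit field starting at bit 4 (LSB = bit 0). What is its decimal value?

v = 0101001101010
Shift right by 4: 010100110
Mask low 2 bits: 10 = 2

2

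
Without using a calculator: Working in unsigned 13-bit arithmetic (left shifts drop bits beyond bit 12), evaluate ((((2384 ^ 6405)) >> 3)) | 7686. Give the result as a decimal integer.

7694

2384 = 0100101010000
6405 = 1100100000101
→ ^ → 1000001010101 = 4181
→ >> 3 → 0001000001010 = 522
7686 = 1111000000110
→ | → 1111000001110 = 7694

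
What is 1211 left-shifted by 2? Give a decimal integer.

1211 = 0010010111011
shift left by 2 → 1001011101100 = 4844
(equivalently, 1211 × 2^2 = 1211 × 4)

4844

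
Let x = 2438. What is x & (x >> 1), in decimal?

130

x = 100110000110 = 2438
x>>1 = 010011000011
AND  = 000010000010 = 130
(x & (x >> 1) has a 1 wherever x has two consecutive 1 bits.)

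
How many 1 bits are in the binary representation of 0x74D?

0x74D = 11101001101
Count the 1s: 1 + 1 + 1 + 1 + 1 + 1 + 1 = 7

7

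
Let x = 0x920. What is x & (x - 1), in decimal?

2304

x = 100100100000 = 2336
x - 1 = 100100011111
AND   = 100100000000 = 2304
(x & (x - 1) clears the lowest set bit of x.)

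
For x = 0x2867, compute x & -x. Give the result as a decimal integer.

1

x = 10100001100111 = 10343
-x (two's complement) = …01011110011001
AND   = 00000000000001 = 1
(x & -x isolates the lowest set bit of x.)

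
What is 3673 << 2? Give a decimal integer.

14692

3673 = 00111001011001
shift left by 2 → 11100101100100 = 14692
(equivalently, 3673 × 2^2 = 3673 × 4)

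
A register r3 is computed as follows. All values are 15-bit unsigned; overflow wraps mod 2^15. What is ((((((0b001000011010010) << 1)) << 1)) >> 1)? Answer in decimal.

0b001000011010010 = 001000011010010
→ << 1 (mod 2^15) → 010000110100100 = 8612
→ << 1 (mod 2^15) → 100001101001000 = 17224
→ >> 1 → 010000110100100 = 8612

8612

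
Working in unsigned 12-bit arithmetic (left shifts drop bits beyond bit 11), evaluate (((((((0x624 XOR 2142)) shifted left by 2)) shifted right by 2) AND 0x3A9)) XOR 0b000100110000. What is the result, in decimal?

792

0x624 = 011000100100
2142 = 100001011110
→ XOR → 111001111010 = 3706
→ shifted left by 2 (mod 2^12) → 100111101000 = 2536
→ shifted right by 2 → 001001111010 = 634
0x3A9 = 001110101001
→ AND → 001000101000 = 552
0b000100110000 = 000100110000
→ XOR → 001100011000 = 792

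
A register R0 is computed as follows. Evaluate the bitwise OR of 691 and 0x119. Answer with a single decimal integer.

691 = 1010110011
0x119 = 0100011001
 OR → 1110111011 = 955

955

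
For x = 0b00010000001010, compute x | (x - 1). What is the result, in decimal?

x = 10000001010 = 1034
x - 1 = 10000001001
OR    = 10000001011 = 1035
(x | (x - 1) sets all bits below the lowest set bit.)

1035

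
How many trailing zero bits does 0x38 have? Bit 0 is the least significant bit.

0x38 = 111000
Trailing zeros: 3, so the lowest set bit is bit 3 (value 8).

3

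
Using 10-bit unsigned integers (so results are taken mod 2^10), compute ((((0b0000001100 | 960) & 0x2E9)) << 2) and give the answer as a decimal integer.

800

0b0000001100 = 0000001100
960 = 1111000000
→ | → 1111001100 = 972
0x2E9 = 1011101001
→ & → 1011001000 = 712
→ << 2 (mod 2^10) → 1100100000 = 800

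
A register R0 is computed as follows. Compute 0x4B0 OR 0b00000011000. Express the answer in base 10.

1208

0x4B0 = 10010110000
b = 00000011000
 OR → 10010111000 = 1208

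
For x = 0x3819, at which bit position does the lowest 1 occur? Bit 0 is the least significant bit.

0

0x3819 = 11100000011001
Trailing zeros: 0, so the lowest set bit is bit 0 (value 1).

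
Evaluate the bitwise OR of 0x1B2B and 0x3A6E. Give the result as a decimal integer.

15215

0x1B2B = 01101100101011
0x3A6E = 11101001101110
 OR → 11101101101111 = 15215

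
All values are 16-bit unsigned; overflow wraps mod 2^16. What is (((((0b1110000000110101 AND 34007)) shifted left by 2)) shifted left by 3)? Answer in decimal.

0b1110000000110101 = 1110000000110101
34007 = 1000010011010111
→ AND → 1000000000010101 = 32789
→ shifted left by 2 (mod 2^16) → 0000000001010100 = 84
→ shifted left by 3 (mod 2^16) → 0000001010100000 = 672

672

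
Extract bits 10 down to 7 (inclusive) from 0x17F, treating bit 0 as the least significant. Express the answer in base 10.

2

v = 00101111111
Shift right by 7: 0010
Mask low 4 bits: 0010 = 2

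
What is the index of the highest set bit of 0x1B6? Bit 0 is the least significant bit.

8

0x1B6 = 110110110
The topmost 1 is at position 8 (since 2^8 = 256 ≤ 438 < 512).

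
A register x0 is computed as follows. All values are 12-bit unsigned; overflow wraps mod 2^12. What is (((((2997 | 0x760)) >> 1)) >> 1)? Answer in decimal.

1021

2997 = 101110110101
0x760 = 011101100000
→ | → 111111110101 = 4085
→ >> 1 → 011111111010 = 2042
→ >> 1 → 001111111101 = 1021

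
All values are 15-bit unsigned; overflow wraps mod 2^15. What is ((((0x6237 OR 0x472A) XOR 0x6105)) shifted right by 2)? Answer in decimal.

398

0x6237 = 110001000110111
0x472A = 100011100101010
→ OR → 110011100111111 = 26431
0x6105 = 110000100000101
→ XOR → 000011000111010 = 1594
→ shifted right by 2 → 000000110001110 = 398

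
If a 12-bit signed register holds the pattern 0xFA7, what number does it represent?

-89

pattern = 111110100111 (MSB is 1 ⇒ negative)
Invert: 000001011000, add 1 → 000001011001 = 89, so the value is -89.
(Equivalently: 4007 - 2^12 = 4007 - 4096 = -89.)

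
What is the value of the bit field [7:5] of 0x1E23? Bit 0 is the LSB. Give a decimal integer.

1

v = 1111000100011
Shift right by 5: 11110001
Mask low 3 bits: 001 = 1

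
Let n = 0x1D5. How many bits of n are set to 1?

6

0x1D5 = 111010101
Count the 1s: 1 + 1 + 1 + 1 + 1 + 1 = 6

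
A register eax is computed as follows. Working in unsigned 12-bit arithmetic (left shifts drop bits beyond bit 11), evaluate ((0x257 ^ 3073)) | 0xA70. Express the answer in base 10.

0x257 = 001001010111
3073 = 110000000001
→ ^ → 111001010110 = 3670
0xA70 = 101001110000
→ | → 111001110110 = 3702

3702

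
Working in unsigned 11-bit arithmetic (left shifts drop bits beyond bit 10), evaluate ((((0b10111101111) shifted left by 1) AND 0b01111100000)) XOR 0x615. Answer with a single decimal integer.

1493

0b10111101111 = 10111101111
→ shifted left by 1 (mod 2^11) → 01111011110 = 990
0b01111100000 = 01111100000
→ AND → 01111000000 = 960
0x615 = 11000010101
→ XOR → 10111010101 = 1493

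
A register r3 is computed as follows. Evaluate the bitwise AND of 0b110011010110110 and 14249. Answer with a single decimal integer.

9888

a = 110011010110110
14249 = 011011110101001
AND → 010011010100000 = 9888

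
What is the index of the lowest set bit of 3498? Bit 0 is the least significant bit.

3498 = 110110101010
Trailing zeros: 1, so the lowest set bit is bit 1 (value 2).

1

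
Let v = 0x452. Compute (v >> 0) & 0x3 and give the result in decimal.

v = 10001010010
Shift right by 0: 10001010010
Mask low 2 bits: 10 = 2

2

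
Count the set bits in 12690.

12690 = 11000110010010
Count the 1s: 1 + 1 + 1 + 1 + 1 + 1 = 6

6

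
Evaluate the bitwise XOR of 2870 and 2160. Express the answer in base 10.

838

2870 = 101100110110
2160 = 100001110000
XOR → 001101000110 = 838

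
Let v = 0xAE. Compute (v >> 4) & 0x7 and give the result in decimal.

2

v = 0010101110
Shift right by 4: 001010
Mask low 3 bits: 010 = 2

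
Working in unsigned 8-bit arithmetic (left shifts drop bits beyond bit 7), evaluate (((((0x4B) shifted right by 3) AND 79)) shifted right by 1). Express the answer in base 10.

0x4B = 01001011
→ shifted right by 3 → 00001001 = 9
79 = 01001111
→ AND → 00001001 = 9
→ shifted right by 1 → 00000100 = 4

4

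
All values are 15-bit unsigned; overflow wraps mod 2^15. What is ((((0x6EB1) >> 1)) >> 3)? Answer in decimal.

1771

0x6EB1 = 110111010110001
→ >> 1 → 011011101011000 = 14168
→ >> 3 → 000011011101011 = 1771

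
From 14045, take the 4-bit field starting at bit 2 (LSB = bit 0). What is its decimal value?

v = 11011011011101
Shift right by 2: 110110110111
Mask low 4 bits: 0111 = 7

7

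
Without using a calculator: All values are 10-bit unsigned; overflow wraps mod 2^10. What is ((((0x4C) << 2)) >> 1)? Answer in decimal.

152

0x4C = 0001001100
→ << 2 (mod 2^10) → 0100110000 = 304
→ >> 1 → 0010011000 = 152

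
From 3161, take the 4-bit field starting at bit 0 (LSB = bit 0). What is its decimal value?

9

v = 110001011001
Shift right by 0: 110001011001
Mask low 4 bits: 1001 = 9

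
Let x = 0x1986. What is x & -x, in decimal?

x = 1100110000110 = 6534
-x (two's complement) = …0011001111010
AND   = 0000000000010 = 2
(x & -x isolates the lowest set bit of x.)

2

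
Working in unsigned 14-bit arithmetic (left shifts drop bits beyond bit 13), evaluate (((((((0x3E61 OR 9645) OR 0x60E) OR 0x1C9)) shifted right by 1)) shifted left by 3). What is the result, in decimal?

0x3E61 = 11111001100001
9645 = 10010110101101
→ OR → 11111111101101 = 16365
0x60E = 00011000001110
→ OR → 11111111101111 = 16367
0x1C9 = 00000111001001
→ OR → 11111111101111 = 16367
→ shifted right by 1 → 01111111110111 = 8183
→ shifted left by 3 (mod 2^14) → 11111110111000 = 16312

16312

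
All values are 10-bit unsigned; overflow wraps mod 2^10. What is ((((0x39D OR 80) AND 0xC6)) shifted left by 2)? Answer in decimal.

0x39D = 1110011101
80 = 0001010000
→ OR → 1111011101 = 989
0xC6 = 0011000110
→ AND → 0011000100 = 196
→ shifted left by 2 (mod 2^10) → 1100010000 = 784

784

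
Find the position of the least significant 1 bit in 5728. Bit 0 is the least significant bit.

5728 = 1011001100000
Trailing zeros: 5, so the lowest set bit is bit 5 (value 32).

5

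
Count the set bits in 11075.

11075 = 10101101000011
Count the 1s: 1 + 1 + 1 + 1 + 1 + 1 + 1 = 7

7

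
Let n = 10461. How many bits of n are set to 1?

8

10461 = 10100011011101
Count the 1s: 1 + 1 + 1 + 1 + 1 + 1 + 1 + 1 = 8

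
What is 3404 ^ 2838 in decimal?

3404 = 110101001100
2838 = 101100010110
XOR → 011001011010 = 1626

1626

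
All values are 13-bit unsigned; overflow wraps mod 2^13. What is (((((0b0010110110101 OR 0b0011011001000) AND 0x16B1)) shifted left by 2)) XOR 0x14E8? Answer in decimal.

3628

0b0010110110101 = 0010110110101
0b0011011001000 = 0011011001000
→ OR → 0011111111101 = 2045
0x16B1 = 1011010110001
→ AND → 0011010110001 = 1713
→ shifted left by 2 (mod 2^13) → 1101011000100 = 6852
0x14E8 = 1010011101000
→ XOR → 0111000101100 = 3628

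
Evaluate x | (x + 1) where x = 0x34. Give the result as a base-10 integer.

x = 110100 = 52
x + 1 = 110101
OR    = 110101 = 53
(x | (x + 1) sets the lowest cleared bit.)

53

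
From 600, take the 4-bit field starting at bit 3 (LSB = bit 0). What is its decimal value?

11

v = 1001011000
Shift right by 3: 1001011
Mask low 4 bits: 1011 = 11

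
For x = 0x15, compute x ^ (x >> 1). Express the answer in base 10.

x = 10101 = 21
x>>1 = 01010
XOR  = 11111 = 31
(x ^ (x >> 1) gives the standard binary-reflected Gray code of x.)

31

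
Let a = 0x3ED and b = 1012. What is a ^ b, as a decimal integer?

0x3ED = 1111101101
1012 = 1111110100
XOR → 0000011001 = 25

25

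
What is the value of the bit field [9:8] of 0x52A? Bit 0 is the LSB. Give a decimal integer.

v = 10100101010
Shift right by 8: 101
Mask low 2 bits: 01 = 1

1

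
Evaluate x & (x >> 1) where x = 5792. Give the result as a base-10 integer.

x = 1011010100000 = 5792
x>>1 = 0101101010000
AND  = 0001000000000 = 512
(x & (x >> 1) has a 1 wherever x has two consecutive 1 bits.)

512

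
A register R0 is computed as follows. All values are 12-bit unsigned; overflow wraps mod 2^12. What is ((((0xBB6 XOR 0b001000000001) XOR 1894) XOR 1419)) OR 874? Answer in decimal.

0xBB6 = 101110110110
0b001000000001 = 001000000001
→ XOR → 100110110111 = 2487
1894 = 011101100110
→ XOR → 111011010001 = 3793
1419 = 010110001011
→ XOR → 101101011010 = 2906
874 = 001101101010
→ OR → 101101111010 = 2938

2938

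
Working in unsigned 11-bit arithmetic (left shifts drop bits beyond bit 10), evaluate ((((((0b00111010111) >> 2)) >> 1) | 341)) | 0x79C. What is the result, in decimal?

0b00111010111 = 00111010111
→ >> 2 → 00001110101 = 117
→ >> 1 → 00000111010 = 58
341 = 00101010101
→ | → 00101111111 = 383
0x79C = 11110011100
→ | → 11111111111 = 2047

2047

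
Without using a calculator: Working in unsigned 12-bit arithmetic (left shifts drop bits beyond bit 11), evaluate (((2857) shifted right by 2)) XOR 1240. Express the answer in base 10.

2857 = 101100101001
→ shifted right by 2 → 001011001010 = 714
1240 = 010011011000
→ XOR → 011000010010 = 1554

1554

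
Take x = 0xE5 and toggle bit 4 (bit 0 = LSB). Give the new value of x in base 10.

245

x = 00011100101
bit 4 is currently 0; toggle it via x ^ (1 << 4) = x ^ 16
→ 00011110101 = 245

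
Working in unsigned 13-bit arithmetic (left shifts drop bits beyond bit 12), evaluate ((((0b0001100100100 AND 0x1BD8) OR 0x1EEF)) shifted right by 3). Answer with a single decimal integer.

1021

0b0001100100100 = 0001100100100
0x1BD8 = 1101111011000
→ AND → 0001100000000 = 768
0x1EEF = 1111011101111
→ OR → 1111111101111 = 8175
→ shifted right by 3 → 0001111111101 = 1021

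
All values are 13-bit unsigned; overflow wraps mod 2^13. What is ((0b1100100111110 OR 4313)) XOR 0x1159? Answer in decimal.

0b1100100111110 = 1100100111110
4313 = 1000011011001
→ OR → 1100111111111 = 6655
0x1159 = 1000101011001
→ XOR → 0100010100110 = 2214

2214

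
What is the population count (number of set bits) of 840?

840 = 1101001000
Count the 1s: 1 + 1 + 1 + 1 = 4

4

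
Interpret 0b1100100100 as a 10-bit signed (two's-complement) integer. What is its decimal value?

pattern = 1100100100 (MSB is 1 ⇒ negative)
Invert: 0011011011, add 1 → 0011011100 = 220, so the value is -220.
(Equivalently: 804 - 2^10 = 804 - 1024 = -220.)

-220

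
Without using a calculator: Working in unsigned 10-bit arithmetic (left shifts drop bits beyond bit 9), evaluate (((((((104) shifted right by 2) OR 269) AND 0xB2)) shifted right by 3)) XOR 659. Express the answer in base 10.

657

104 = 0001101000
→ shifted right by 2 → 0000011010 = 26
269 = 0100001101
→ OR → 0100011111 = 287
0xB2 = 0010110010
→ AND → 0000010010 = 18
→ shifted right by 3 → 0000000010 = 2
659 = 1010010011
→ XOR → 1010010001 = 657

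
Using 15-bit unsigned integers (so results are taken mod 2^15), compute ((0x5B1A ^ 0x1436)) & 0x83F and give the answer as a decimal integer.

0x5B1A = 101101100011010
0x1436 = 001010000110110
→ ^ → 100111100101100 = 20268
0x83F = 000100000111111
→ & → 000100000101100 = 2092

2092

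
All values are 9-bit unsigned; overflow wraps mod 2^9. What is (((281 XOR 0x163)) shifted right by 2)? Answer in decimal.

281 = 100011001
0x163 = 101100011
→ XOR → 001111010 = 122
→ shifted right by 2 → 000011110 = 30

30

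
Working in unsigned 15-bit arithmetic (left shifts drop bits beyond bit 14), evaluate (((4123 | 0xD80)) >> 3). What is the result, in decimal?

4123 = 001000000011011
0xD80 = 000110110000000
→ | → 001110110011011 = 7579
→ >> 3 → 000001110110011 = 947

947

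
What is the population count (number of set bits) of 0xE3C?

0xE3C = 111000111100
Count the 1s: 1 + 1 + 1 + 1 + 1 + 1 + 1 = 7

7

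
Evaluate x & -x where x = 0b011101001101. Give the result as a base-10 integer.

x = 11101001101 = 1869
-x (two's complement) = …00010110011
AND   = 00000000001 = 1
(x & -x isolates the lowest set bit of x.)

1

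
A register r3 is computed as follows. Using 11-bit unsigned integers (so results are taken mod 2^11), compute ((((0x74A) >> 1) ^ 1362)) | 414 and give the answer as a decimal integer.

2047

0x74A = 11101001010
→ >> 1 → 01110100101 = 933
1362 = 10101010010
→ ^ → 11011110111 = 1783
414 = 00110011110
→ | → 11111111111 = 2047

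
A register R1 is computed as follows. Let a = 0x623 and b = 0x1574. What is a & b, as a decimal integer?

0x623 = 0011000100011
0x1574 = 1010101110100
AND → 0010000100000 = 1056

1056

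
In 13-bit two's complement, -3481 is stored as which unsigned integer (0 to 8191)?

4711

3481 in 13 bits: 0110110011001
Invert: 1001001100110
Add 1:  1001001100111 = 4711
(Check: 2^13 - 3481 = 8192 - 3481 = 4711.)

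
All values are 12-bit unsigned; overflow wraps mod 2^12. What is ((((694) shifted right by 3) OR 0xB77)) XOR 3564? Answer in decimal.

1691

694 = 001010110110
→ shifted right by 3 → 000001010110 = 86
0xB77 = 101101110111
→ OR → 101101110111 = 2935
3564 = 110111101100
→ XOR → 011010011011 = 1691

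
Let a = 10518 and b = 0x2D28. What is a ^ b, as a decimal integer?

10518 = 10100100010110
0x2D28 = 10110100101000
XOR → 00010000111110 = 1086

1086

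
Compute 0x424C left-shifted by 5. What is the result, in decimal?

543104

0x424C = 00000100001001001100
shift left by 5 → 10000100100110000000 = 543104
(equivalently, 16972 × 2^5 = 16972 × 32)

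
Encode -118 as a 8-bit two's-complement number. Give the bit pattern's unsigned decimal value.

118 in 8 bits: 01110110
Invert: 10001001
Add 1:  10001010 = 138
(Check: 2^8 - 118 = 256 - 118 = 138.)

138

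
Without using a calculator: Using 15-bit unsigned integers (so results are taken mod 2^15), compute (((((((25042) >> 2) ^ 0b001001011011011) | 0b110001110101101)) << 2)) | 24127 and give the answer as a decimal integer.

25042 = 110000111010010
→ >> 2 → 001100001110100 = 6260
0b001001011011011 = 001001011011011
→ ^ → 000101010101111 = 2735
0b110001110101101 = 110001110101101
→ | → 110101110101111 = 27567
→ << 2 (mod 2^15) → 010111010111100 = 11964
24127 = 101111000111111
→ | → 111111010111111 = 32447

32447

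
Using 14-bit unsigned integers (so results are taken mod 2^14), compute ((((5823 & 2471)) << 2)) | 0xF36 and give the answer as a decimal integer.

5823 = 01011010111111
2471 = 00100110100111
→ & → 00000010100111 = 167
→ << 2 (mod 2^14) → 00001010011100 = 668
0xF36 = 00111100110110
→ | → 00111110111110 = 4030

4030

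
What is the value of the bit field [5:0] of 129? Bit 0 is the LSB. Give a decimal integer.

v = 010000001
Shift right by 0: 010000001
Mask low 6 bits: 000001 = 1

1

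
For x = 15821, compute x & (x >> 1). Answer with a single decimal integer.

7364

x = 11110111001101 = 15821
x>>1 = 01111011100110
AND  = 01110011000100 = 7364
(x & (x >> 1) has a 1 wherever x has two consecutive 1 bits.)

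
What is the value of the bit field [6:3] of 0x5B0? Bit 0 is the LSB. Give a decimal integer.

v = 0010110110000
Shift right by 3: 0010110110
Mask low 4 bits: 0110 = 6

6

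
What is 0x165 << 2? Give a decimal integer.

1428

0x165 = 00101100101
shift left by 2 → 10110010100 = 1428
(equivalently, 357 × 2^2 = 357 × 4)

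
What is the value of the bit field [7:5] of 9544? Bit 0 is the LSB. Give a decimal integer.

v = 10010101001000
Shift right by 5: 100101010
Mask low 3 bits: 010 = 2

2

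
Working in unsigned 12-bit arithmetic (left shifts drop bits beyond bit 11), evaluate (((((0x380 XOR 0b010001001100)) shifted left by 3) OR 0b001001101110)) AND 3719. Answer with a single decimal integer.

0x380 = 001110000000
0b010001001100 = 010001001100
→ XOR → 011111001100 = 1996
→ shifted left by 3 (mod 2^12) → 111001100000 = 3680
0b001001101110 = 001001101110
→ OR → 111001101110 = 3694
3719 = 111010000111
→ AND → 111000000110 = 3590

3590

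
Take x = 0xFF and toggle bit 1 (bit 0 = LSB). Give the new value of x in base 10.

x = 0011111111
bit 1 is currently 1; toggle it via x ^ (1 << 1) = x ^ 2
→ 0011111101 = 253

253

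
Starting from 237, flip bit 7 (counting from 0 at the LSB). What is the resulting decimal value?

x = 0011101101
bit 7 is currently 1; toggle it via x ^ (1 << 7) = x ^ 128
→ 0001101101 = 109

109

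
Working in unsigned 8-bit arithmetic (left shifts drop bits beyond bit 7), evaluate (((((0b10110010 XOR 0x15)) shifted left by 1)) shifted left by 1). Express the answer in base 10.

156

0b10110010 = 10110010
0x15 = 00010101
→ XOR → 10100111 = 167
→ shifted left by 1 (mod 2^8) → 01001110 = 78
→ shifted left by 1 (mod 2^8) → 10011100 = 156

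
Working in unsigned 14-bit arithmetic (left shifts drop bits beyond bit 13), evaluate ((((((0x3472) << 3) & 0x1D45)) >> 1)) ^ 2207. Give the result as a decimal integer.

0x3472 = 11010001110010
→ << 3 (mod 2^14) → 10001110010000 = 9104
0x1D45 = 01110101000101
→ & → 00000100000000 = 256
→ >> 1 → 00000010000000 = 128
2207 = 00100010011111
→ ^ → 00100000011111 = 2079

2079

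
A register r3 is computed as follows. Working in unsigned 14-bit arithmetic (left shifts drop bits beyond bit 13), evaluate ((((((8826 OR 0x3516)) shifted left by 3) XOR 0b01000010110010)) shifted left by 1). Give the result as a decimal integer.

8826 = 10001001111010
0x3516 = 11010100010110
→ OR → 11011101111110 = 14206
→ shifted left by 3 (mod 2^14) → 11101111110000 = 15344
0b01000010110010 = 01000010110010
→ XOR → 10101101000010 = 11074
→ shifted left by 1 (mod 2^14) → 01011010000100 = 5764

5764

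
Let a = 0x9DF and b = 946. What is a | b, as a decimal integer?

3071

0x9DF = 100111011111
946 = 001110110010
 OR → 101111111111 = 3071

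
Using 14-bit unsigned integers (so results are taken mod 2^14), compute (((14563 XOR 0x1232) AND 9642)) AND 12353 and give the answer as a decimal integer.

14563 = 11100011100011
0x1232 = 01001000110010
→ XOR → 10101011010001 = 10961
9642 = 10010110101010
→ AND → 10000010000000 = 8320
12353 = 11000001000001
→ AND → 10000000000000 = 8192

8192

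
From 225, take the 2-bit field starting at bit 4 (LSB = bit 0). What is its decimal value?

v = 11100001
Shift right by 4: 1110
Mask low 2 bits: 10 = 2

2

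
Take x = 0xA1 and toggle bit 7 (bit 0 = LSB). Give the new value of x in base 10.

x = 10100001
bit 7 is currently 1; toggle it via x ^ (1 << 7) = x ^ 128
→ 00100001 = 33

33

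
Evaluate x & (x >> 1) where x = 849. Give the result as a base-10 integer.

x = 1101010001 = 849
x>>1 = 0110101000
AND  = 0100000000 = 256
(x & (x >> 1) has a 1 wherever x has two consecutive 1 bits.)

256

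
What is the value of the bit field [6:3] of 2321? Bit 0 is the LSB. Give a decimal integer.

2

v = 00100100010001
Shift right by 3: 00100100010
Mask low 4 bits: 0010 = 2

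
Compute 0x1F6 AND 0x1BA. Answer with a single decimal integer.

434

0x1F6 = 111110110
0x1BA = 110111010
AND → 110110010 = 434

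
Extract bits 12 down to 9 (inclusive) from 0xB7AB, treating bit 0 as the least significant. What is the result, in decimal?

v = 1011011110101011
Shift right by 9: 1011011
Mask low 4 bits: 1011 = 11

11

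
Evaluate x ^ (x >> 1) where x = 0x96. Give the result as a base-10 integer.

x = 10010110 = 150
x>>1 = 01001011
XOR  = 11011101 = 221
(x ^ (x >> 1) gives the standard binary-reflected Gray code of x.)

221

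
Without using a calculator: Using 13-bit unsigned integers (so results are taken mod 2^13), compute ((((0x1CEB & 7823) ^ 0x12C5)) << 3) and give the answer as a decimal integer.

4720

0x1CEB = 1110011101011
7823 = 1111010001111
→ & → 1110010001011 = 7307
0x12C5 = 1001011000101
→ ^ → 0111001001110 = 3662
→ << 3 (mod 2^13) → 1001001110000 = 4720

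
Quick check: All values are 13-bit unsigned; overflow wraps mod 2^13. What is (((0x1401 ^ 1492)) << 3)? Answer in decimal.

3752

0x1401 = 1010000000001
1492 = 0010111010100
→ ^ → 1000111010101 = 4565
→ << 3 (mod 2^13) → 0111010101000 = 3752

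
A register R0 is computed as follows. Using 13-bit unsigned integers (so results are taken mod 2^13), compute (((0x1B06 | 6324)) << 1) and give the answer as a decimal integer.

0x1B06 = 1101100000110
6324 = 1100010110100
→ | → 1101110110110 = 7094
→ << 1 (mod 2^13) → 1011101101100 = 5996

5996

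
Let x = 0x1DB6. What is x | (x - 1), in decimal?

7607

x = 1110110110110 = 7606
x - 1 = 1110110110101
OR    = 1110110110111 = 7607
(x | (x - 1) sets all bits below the lowest set bit.)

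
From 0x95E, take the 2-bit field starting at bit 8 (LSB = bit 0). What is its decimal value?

1

v = 0100101011110
Shift right by 8: 01001
Mask low 2 bits: 01 = 1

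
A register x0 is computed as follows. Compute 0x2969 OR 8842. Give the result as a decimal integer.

0x2969 = 10100101101001
8842 = 10001010001010
 OR → 10101111101011 = 11243

11243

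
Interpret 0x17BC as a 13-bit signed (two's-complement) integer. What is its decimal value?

pattern = 1011110111100 (MSB is 1 ⇒ negative)
Invert: 0100001000011, add 1 → 0100001000100 = 2116, so the value is -2116.
(Equivalently: 6076 - 2^13 = 6076 - 8192 = -2116.)

-2116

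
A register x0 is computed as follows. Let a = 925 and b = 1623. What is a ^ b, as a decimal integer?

925 = 01110011101
1623 = 11001010111
XOR → 10111001010 = 1482

1482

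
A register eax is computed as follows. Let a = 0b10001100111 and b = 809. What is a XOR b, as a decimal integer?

1870

a = 10001100111
809 = 01100101001
XOR → 11101001110 = 1870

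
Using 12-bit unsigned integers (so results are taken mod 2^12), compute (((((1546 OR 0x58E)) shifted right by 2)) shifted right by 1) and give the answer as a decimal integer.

241

1546 = 011000001010
0x58E = 010110001110
→ OR → 011110001110 = 1934
→ shifted right by 2 → 000111100011 = 483
→ shifted right by 1 → 000011110001 = 241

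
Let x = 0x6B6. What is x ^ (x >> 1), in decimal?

x = 11010110110 = 1718
x>>1 = 01101011011
XOR  = 10111101101 = 1517
(x ^ (x >> 1) gives the standard binary-reflected Gray code of x.)

1517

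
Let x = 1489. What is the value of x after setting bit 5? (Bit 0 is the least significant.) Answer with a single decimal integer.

1521

x = 10111010001
bit 5 is currently 0; set it via x | (1 << 5) = x | 32
→ 10111110001 = 1521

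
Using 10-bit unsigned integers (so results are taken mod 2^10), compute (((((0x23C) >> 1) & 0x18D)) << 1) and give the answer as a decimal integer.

536

0x23C = 1000111100
→ >> 1 → 0100011110 = 286
0x18D = 0110001101
→ & → 0100001100 = 268
→ << 1 (mod 2^10) → 1000011000 = 536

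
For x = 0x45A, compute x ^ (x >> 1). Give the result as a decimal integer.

x = 10001011010 = 1114
x>>1 = 01000101101
XOR  = 11001110111 = 1655
(x ^ (x >> 1) gives the standard binary-reflected Gray code of x.)

1655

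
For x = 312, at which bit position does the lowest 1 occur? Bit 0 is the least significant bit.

3

312 = 100111000
Trailing zeros: 3, so the lowest set bit is bit 3 (value 8).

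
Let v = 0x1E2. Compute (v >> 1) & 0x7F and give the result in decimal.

113

v = 111100010
Shift right by 1: 11110001
Mask low 7 bits: 1110001 = 113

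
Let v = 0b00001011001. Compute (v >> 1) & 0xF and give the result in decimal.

12

v = 00001011001
Shift right by 1: 0000101100
Mask low 4 bits: 1100 = 12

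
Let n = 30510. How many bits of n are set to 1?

10

30510 = 111011100101110
Count the 1s: 1 + 1 + 1 + 1 + 1 + 1 + 1 + 1 + 1 + 1 = 10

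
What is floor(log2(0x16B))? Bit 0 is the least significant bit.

0x16B = 101101011
The topmost 1 is at position 8 (since 2^8 = 256 ≤ 363 < 512).

8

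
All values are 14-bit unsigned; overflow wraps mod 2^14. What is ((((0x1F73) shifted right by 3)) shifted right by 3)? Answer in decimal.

0x1F73 = 01111101110011
→ shifted right by 3 → 00001111101110 = 1006
→ shifted right by 3 → 00000001111101 = 125

125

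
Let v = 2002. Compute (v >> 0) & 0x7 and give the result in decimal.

2

v = 11111010010
Shift right by 0: 11111010010
Mask low 3 bits: 010 = 2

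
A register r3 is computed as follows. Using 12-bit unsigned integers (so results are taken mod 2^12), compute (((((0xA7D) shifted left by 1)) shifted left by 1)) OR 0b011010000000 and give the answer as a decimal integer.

0xA7D = 101001111101
→ shifted left by 1 (mod 2^12) → 010011111010 = 1274
→ shifted left by 1 (mod 2^12) → 100111110100 = 2548
0b011010000000 = 011010000000
→ OR → 111111110100 = 4084

4084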